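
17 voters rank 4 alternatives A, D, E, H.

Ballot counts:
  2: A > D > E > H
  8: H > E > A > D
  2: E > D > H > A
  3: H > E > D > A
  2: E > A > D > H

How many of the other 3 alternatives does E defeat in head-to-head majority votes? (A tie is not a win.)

E against each rival (17 voters):
E vs A: E wins 15–2.
E vs D: E preferred on 8+2+3+2 = 15 ballots; E wins 15–2.
E vs H: E preferred on 2+2+2 = 6 ballots; H wins 11–6.
E beats A, D; loses to H — 2 pairwise wins.

2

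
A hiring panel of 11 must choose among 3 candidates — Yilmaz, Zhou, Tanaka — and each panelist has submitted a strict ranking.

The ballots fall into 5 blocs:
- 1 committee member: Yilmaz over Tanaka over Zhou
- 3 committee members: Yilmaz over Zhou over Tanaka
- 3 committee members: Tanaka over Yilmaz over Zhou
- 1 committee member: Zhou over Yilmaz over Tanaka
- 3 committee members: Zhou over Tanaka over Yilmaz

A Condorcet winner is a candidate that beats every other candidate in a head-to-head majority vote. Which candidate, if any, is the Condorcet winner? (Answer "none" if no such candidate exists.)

Pairwise majorities:
Yilmaz vs Zhou: Yilmaz, 7–4.
Yilmaz vs Tanaka: Tanaka wins 6–5.
Zhou vs Tanaka: Zhou wins 7–4.
Each candidate drops at least one matchup (Yilmaz loses to Tanaka; Zhou loses to Yilmaz; Tanaka loses to Zhou); the cycle Yilmaz → Zhou → Tanaka → Yilmaz rules out a Condorcet winner.

none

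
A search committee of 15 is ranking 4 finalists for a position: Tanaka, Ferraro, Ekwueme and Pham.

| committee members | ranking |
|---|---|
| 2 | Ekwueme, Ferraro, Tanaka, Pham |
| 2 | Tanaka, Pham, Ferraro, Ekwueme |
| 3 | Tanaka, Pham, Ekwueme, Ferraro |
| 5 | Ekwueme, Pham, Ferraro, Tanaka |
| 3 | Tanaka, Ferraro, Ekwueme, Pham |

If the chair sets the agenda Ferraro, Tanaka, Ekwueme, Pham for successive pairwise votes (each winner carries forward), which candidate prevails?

Round 1: Ferraro vs Tanaka — 7–8, Tanaka advances.
Round 2: Tanaka vs Ekwueme — 8–7, Tanaka advances.
Round 3: Tanaka vs Pham — 10–5, Tanaka advances.
Tanaka survives the agenda.

Tanaka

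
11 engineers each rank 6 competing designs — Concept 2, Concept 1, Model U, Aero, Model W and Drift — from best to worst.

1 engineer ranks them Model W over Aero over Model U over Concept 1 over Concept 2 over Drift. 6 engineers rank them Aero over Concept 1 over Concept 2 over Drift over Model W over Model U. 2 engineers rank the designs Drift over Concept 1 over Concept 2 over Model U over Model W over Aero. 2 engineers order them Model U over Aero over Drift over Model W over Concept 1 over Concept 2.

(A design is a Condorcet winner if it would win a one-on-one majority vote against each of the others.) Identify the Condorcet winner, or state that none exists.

Head-to-head results (11 engineers):
Concept 2 vs Concept 1: 0 for Concept 2, 11 for Concept 1 — Concept 1 by 11–0.
Concept 2 vs Model U: Concept 2 preferred on 6+2 = 8 ballots; Concept 2 wins 8–3.
Concept 2 vs Aero: Concept 2 preferred on 2 ballots; Aero wins 9–2.
Concept 2 vs Model W: Concept 2 preferred on 6+2 = 8 ballots; Concept 2 wins 8–3.
Concept 2 vs Drift: 1+6 = 7 for Concept 2, 4 for Drift — Concept 2 by 7–4.
Concept 1 vs Model U: Concept 1 preferred on 6+2 = 8 ballots; Concept 1 wins 8–3.
Concept 1 vs Aero: 2 for Concept 1, 9 for Aero — Aero by 9–2.
Concept 1 vs Model W: 6+2 = 8 for Concept 1, 3 for Model W — Concept 1 by 8–3.
Concept 1 vs Drift: Concept 1 preferred on 1+6 = 7 ballots; Concept 1 wins 7–4.
Model U vs Aero: 2+2 = 4 for Model U, 7 for Aero — Aero by 7–4.
Model U vs Model W: 4 to 7, Model W.
Model U vs Drift: Model U is ranked higher on 1+2 = 3 ballots, Drift on 8. Drift wins 8–3.
Aero vs Model W: Aero preferred on 6+2 = 8 ballots; Aero wins 8–3.
Aero vs Drift: 1+6+2 = 9 for Aero, 2 for Drift — Aero by 9–2.
Model W vs Drift: 1 to 10, Drift.
Aero beats each of Concept 2, Concept 1, Model U, Model W, Drift — Aero is the Condorcet winner.

Aero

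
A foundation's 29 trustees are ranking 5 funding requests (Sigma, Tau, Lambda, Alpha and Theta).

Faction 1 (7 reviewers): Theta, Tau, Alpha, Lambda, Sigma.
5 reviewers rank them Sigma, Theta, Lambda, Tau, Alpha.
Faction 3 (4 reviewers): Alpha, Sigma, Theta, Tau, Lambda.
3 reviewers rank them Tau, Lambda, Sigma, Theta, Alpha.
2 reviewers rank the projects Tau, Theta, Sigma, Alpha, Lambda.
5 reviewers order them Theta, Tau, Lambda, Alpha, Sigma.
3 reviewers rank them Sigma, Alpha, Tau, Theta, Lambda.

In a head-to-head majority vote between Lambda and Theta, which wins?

Ballots ranking Lambda above Theta: 3.
Ballots ranking Theta above Lambda: 29 − 3 = 26.
Theta wins the head-to-head 26–3.

Theta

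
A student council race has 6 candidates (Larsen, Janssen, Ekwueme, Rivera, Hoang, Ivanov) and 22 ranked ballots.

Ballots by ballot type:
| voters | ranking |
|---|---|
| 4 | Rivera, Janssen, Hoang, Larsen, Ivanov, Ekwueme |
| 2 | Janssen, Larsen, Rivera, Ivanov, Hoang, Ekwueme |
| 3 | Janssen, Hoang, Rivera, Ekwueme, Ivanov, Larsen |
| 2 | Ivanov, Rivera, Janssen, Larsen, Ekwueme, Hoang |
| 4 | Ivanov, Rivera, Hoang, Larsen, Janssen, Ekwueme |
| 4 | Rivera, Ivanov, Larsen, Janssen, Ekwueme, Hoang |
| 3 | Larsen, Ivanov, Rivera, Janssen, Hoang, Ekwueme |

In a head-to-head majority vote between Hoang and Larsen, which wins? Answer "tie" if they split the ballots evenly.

tie

Ballots ranking Hoang above Larsen: 4 + 3 + 4 = 11.
Ballots ranking Larsen above Hoang: 22 − 11 = 11.
11–11: the pair ties.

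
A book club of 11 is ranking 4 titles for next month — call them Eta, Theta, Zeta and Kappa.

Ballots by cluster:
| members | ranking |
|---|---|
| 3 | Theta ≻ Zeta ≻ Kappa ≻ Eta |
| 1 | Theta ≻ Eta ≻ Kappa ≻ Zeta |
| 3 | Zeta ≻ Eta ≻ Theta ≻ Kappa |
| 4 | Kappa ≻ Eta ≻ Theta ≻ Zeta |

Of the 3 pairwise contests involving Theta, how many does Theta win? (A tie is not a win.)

2

Theta against each rival (11 members):
Theta vs Eta: 3+1 = 4 for Theta, 7 for Eta — Eta by 7–4.
Theta vs Zeta: Theta wins 8–3.
Theta vs Kappa: 3+1+3 = 7 for Theta, 4 for Kappa — Theta by 7–4.
Theta beats Zeta, Kappa; loses to Eta — 2 pairwise wins.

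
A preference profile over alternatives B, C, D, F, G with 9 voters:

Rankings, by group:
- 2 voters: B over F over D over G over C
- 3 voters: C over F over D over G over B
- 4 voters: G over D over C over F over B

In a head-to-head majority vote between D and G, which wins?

Ballots ranking D above G: 2 + 3 = 5.
Ballots ranking G above D: 9 − 5 = 4.
D wins the head-to-head 5–4.

D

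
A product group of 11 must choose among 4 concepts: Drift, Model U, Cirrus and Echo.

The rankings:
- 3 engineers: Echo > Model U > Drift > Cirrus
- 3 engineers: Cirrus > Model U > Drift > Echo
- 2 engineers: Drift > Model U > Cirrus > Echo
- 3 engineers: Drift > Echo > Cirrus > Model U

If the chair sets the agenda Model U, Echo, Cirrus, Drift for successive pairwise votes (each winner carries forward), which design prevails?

Round 1: Model U vs Echo — 5–6, Echo advances.
Round 2: Echo vs Cirrus — 6–5, Echo advances.
Round 3: Echo vs Drift — 3–8, Drift advances.
The agenda winner is Drift.

Drift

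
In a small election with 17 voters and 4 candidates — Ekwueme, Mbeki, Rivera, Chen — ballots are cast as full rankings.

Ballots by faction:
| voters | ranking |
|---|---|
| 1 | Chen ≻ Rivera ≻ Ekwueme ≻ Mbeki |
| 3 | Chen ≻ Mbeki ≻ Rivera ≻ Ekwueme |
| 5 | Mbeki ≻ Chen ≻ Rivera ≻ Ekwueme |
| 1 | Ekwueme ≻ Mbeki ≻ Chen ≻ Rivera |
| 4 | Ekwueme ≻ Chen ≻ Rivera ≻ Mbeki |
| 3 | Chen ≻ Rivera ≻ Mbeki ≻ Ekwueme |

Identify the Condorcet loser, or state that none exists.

Head-to-head results (17 voters):
Ekwueme vs Mbeki: Ekwueme is ranked higher on 1+1+4 = 6 ballots, Mbeki on 11. Mbeki wins 11–6.
Ekwueme–Rivera: Rivera 12–5.
Ekwueme–Chen: Chen 12–5.
Mbeki vs Rivera: 9 to 8, Mbeki.
Mbeki vs Chen: Mbeki preferred on 5+1 = 6 ballots; Chen wins 11–6.
Rivera vs Chen: Rivera preferred on 0 ballots; Chen wins 17–0.
Only Ekwueme has no wins; Ekwueme is the Condorcet loser.

Ekwueme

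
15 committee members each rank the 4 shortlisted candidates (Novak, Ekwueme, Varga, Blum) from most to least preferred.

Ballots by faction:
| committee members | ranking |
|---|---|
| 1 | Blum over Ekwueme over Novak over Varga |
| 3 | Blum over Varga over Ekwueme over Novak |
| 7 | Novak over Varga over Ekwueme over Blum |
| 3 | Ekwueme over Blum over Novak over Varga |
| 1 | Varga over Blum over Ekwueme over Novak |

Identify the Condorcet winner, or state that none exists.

Pairwise majorities:
Novak–Ekwueme: Ekwueme 8–7.
Novak vs Varga: Novak, 11–4.
Novak vs Blum: Blum wins 8–7.
Ekwueme vs Varga: Varga wins 11–4.
Ekwueme vs Blum: Ekwueme wins 10–5.
Varga vs Blum: Varga, 8–7.
No candidate is unbeaten: Novak loses to Ekwueme; Ekwueme loses to Varga; Varga loses to Novak; Blum loses to Ekwueme. In particular Novak → Varga → Ekwueme → Novak is a majority cycle — no Condorcet winner exists.

none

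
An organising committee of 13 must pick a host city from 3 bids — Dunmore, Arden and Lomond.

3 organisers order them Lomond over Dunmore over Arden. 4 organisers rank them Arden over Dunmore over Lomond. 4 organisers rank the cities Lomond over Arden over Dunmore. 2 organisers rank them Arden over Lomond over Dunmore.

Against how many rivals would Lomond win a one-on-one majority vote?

2

Lomond against each rival (13 organisers):
Lomond vs Dunmore: Lomond preferred on 3+4+2 = 9 ballots; Lomond wins 9–4.
Lomond vs Arden: 7 to 6, Lomond.
Lomond beats Dunmore, Arden — 2 pairwise wins.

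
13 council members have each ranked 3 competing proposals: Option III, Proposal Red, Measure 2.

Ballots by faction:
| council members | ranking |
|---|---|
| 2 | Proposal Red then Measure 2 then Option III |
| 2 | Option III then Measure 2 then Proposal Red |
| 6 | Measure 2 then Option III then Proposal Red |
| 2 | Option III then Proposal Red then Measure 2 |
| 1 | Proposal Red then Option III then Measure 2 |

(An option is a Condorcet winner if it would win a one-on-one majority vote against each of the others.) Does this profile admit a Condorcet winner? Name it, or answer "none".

Pairwise majorities:
Option III vs Proposal Red: Option III, 10–3.
Option III–Measure 2: Measure 2 8–5.
Proposal Red vs Measure 2: Measure 2, 8–5.
Measure 2 beats each of Option III, Proposal Red — Measure 2 is the Condorcet winner.

Measure 2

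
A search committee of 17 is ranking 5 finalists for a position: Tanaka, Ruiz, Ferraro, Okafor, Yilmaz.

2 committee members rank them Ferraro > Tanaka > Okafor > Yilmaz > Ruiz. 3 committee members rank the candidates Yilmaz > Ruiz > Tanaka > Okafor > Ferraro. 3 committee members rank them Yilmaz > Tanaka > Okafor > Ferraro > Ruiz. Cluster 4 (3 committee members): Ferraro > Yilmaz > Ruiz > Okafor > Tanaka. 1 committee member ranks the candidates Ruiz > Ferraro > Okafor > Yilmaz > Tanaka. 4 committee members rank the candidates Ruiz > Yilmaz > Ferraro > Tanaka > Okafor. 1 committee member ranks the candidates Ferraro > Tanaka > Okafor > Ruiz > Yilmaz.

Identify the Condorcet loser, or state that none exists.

Okafor

Pairwise majorities:
Tanaka–Ruiz: Ruiz 11–6.
Tanaka vs Ferraro: 3+3 = 6 for Tanaka, 11 for Ferraro — Ferraro by 11–6.
Tanaka vs Okafor: 2+3+3+4+1 = 13 for Tanaka, 4 for Okafor — Tanaka by 13–4.
Tanaka–Yilmaz: Yilmaz 14–3.
Ruiz vs Ferraro: Ruiz preferred on 3+1+4 = 8 ballots; Ferraro wins 9–8.
Ruiz vs Okafor: Ruiz preferred on 3+3+1+4 = 11 ballots; Ruiz wins 11–6.
Ruiz vs Yilmaz: Ruiz preferred on 1+4+1 = 6 ballots; Yilmaz wins 11–6.
Ferraro vs Okafor: Ferraro wins 11–6.
Ferraro vs Yilmaz: Yilmaz wins 10–7.
Okafor vs Yilmaz: Yilmaz, 13–4.
Okafor is beaten in every head-to-head and is the Condorcet loser.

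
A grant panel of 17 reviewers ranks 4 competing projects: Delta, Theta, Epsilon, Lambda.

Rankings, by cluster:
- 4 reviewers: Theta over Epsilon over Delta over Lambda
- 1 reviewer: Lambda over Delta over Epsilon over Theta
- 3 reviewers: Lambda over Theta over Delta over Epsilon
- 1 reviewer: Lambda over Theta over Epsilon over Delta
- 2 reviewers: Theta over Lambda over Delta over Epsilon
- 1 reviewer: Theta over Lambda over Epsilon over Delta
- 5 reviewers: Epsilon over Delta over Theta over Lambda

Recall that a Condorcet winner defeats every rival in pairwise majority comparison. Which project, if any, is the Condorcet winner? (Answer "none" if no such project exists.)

Theta

Pairwise majorities:
Delta vs Theta: 6 to 11, Theta.
Delta vs Epsilon: Delta is ranked higher on 1+3+2 = 6 ballots, Epsilon on 11. Epsilon wins 11–6.
Delta vs Lambda: 4+5 = 9 for Delta, 8 for Lambda — Delta by 9–8.
Theta vs Epsilon: Theta preferred on 4+3+1+2+1 = 11 ballots; Theta wins 11–6.
Theta vs Lambda: 4+2+1+5 = 12 for Theta, 5 for Lambda — Theta by 12–5.
Epsilon vs Lambda: 9 to 8, Epsilon.
Only Theta has no losses; Theta is the Condorcet winner.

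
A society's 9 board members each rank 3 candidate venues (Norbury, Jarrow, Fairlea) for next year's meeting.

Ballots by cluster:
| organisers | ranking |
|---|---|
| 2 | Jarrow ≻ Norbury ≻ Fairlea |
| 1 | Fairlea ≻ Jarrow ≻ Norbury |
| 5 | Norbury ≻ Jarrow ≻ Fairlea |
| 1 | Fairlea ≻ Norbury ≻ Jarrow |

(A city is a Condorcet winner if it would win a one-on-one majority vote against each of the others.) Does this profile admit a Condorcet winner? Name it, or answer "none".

Head-to-head results (9 organisers):
Norbury vs Jarrow: 6 to 3, Norbury.
Norbury vs Fairlea: 7 to 2, Norbury.
Jarrow vs Fairlea: Jarrow preferred on 2+5 = 7 ballots; Jarrow wins 7–2.
Only Norbury has no losses; Norbury is the Condorcet winner.

Norbury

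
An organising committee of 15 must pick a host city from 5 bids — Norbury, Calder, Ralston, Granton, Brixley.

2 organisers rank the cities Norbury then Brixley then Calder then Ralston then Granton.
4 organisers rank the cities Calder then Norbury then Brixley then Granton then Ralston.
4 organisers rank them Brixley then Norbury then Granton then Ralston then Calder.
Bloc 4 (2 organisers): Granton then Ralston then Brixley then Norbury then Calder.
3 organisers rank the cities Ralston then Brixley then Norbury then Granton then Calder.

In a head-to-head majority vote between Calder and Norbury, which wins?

Norbury

Ballots ranking Calder above Norbury: 4.
Ballots ranking Norbury above Calder: 15 − 4 = 11.
Norbury wins the head-to-head 11–4.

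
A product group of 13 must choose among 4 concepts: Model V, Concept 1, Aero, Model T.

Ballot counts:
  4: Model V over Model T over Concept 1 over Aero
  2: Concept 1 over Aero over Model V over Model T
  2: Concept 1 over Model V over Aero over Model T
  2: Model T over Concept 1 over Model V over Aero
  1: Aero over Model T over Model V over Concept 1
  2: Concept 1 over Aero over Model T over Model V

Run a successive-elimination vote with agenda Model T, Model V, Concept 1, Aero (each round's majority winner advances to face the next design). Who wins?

Round 1: Model T vs Model V — 5–8, Model V advances.
Round 2: Model V vs Concept 1 — 5–8, Concept 1 advances.
Round 3: Concept 1 vs Aero — 12–1, Concept 1 advances.
Concept 1 survives the agenda.

Concept 1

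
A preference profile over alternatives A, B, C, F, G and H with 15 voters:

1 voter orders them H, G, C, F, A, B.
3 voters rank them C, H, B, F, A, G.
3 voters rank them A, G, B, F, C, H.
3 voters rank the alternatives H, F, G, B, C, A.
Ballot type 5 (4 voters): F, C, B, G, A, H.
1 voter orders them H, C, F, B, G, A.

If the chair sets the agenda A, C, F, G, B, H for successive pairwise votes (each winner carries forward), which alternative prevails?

H

Round 1: A vs C — 3–12, C advances.
Round 2: C vs F — 5–10, F advances.
Round 3: F vs G — 11–4, F advances.
Round 4: F vs B — 9–6, F advances.
Round 5: F vs H — 7–8, H advances.
H survives the agenda.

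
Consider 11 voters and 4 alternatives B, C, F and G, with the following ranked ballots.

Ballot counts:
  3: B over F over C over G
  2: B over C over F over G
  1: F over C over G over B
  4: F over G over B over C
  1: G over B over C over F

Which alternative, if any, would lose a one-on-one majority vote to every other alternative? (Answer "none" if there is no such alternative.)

Pairwise majorities:
B vs C: 3+2+4+1 = 10 for B, 1 for C — B by 10–1.
B vs F: B is ranked higher on 3+2+1 = 6 ballots, F on 5. B wins 6–5.
B vs G: 3+2 = 5 for B, 6 for G — G by 6–5.
C vs F: F wins 8–3.
C vs G: 3+2+1 = 6 for C, 5 for G — C by 6–5.
F–G: F 10–1.
Every alternative wins at least one matchup (B beats C; C beats G; F beats C; G beats B), so there is no Condorcet loser.

none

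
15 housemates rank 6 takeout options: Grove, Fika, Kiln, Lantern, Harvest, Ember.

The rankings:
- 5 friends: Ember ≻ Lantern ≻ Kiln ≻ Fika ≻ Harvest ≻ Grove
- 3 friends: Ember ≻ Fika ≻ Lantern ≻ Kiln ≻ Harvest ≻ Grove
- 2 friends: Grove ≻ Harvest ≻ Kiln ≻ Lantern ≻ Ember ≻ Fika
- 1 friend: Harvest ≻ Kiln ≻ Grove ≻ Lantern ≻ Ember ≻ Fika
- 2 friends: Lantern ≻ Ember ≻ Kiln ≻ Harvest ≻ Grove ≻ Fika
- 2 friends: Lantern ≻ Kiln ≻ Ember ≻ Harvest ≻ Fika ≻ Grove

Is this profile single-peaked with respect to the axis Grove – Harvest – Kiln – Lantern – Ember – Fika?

yes

Axis positions: Grove=1, Harvest=2, Kiln=3, Lantern=4, Ember=5, Fika=6.
Type 1 (peak Ember at position 5): ranking walks positions 5-4-3-6-2-1, expanding outward from the peak — single-peaked.
Type 2 (peak Ember at position 5): ranking walks positions 5-6-4-3-2-1, expanding outward from the peak — single-peaked.
Type 3 (peak Grove at position 1): ranking walks positions 1-2-3-4-5-6, expanding outward from the peak — single-peaked.
Type 4 (peak Harvest at position 2): ranking walks positions 2-3-1-4-5-6, expanding outward from the peak — single-peaked.
Type 5 (peak Lantern at position 4): ranking walks positions 4-5-3-2-1-6, expanding outward from the peak — single-peaked.
Type 6 (peak Lantern at position 4): ranking walks positions 4-3-5-2-6-1, expanding outward from the peak — single-peaked.
Every ranking is single-peaked on this axis.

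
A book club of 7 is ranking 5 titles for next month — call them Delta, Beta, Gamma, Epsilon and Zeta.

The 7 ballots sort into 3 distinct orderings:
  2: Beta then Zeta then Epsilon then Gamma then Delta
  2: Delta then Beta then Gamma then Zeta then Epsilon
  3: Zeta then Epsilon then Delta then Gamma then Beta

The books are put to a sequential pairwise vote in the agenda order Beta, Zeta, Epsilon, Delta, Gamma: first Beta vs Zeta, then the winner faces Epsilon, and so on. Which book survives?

Delta

Round 1: Beta vs Zeta — 4–3, Beta advances.
Round 2: Beta vs Epsilon — 4–3, Beta advances.
Round 3: Beta vs Delta — 2–5, Delta advances.
Round 4: Delta vs Gamma — 5–2, Delta advances.
Delta survives the agenda.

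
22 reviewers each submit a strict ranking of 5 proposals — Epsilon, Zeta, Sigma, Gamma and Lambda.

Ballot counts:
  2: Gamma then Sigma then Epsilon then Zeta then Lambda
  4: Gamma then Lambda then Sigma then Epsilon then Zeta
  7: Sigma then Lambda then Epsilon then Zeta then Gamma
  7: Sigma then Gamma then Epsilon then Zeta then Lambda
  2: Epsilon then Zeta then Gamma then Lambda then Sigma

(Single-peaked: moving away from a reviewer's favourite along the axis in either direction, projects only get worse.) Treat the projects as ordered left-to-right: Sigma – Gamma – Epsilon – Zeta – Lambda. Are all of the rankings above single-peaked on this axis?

Axis positions: Sigma=1, Gamma=2, Epsilon=3, Zeta=4, Lambda=5.
Group 1 (peak Gamma at position 2): ranking walks positions 2-1-3-4-5, expanding outward from the peak — single-peaked.
Group 2: ranking walks positions 2-5-1-3-4; Lambda is ranked above Epsilon even though Epsilon lies between Lambda and the peak Gamma on the axis — preferences dip and rise again. Not single-peaked.
Group 3: ranking walks positions 1-5-3-4-2; Lambda is ranked above Gamma even though Gamma lies between Lambda and the peak Sigma on the axis — preferences dip and rise again. Not single-peaked.
Group 4 (peak Sigma at position 1): ranking walks positions 1-2-3-4-5, expanding outward from the peak — single-peaked.
Group 5 (peak Epsilon at position 3): ranking walks positions 3-4-2-5-1, expanding outward from the peak — single-peaked.
Group 2 violates single-peakedness, so the profile is not single-peaked on this axis.

no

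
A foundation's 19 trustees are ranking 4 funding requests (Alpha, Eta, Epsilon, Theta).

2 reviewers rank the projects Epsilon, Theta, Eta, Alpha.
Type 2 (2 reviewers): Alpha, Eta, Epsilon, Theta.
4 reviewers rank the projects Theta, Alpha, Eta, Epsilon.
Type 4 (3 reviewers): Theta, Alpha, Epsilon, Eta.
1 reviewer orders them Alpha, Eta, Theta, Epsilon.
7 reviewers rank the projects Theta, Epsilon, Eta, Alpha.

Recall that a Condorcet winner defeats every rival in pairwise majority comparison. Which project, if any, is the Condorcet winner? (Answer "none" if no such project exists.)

Check each pair by majority over 19 ballots:
Alpha vs Eta: Alpha wins 10–9.
Alpha vs Epsilon: 2+4+3+1 = 10 for Alpha, 9 for Epsilon — Alpha by 10–9.
Alpha vs Theta: 2+1 = 3 for Alpha, 16 for Theta — Theta by 16–3.
Eta vs Epsilon: 2+4+1 = 7 for Eta, 12 for Epsilon — Epsilon by 12–7.
Eta vs Theta: 2+1 = 3 for Eta, 16 for Theta — Theta by 16–3.
Epsilon vs Theta: Epsilon is ranked higher on 2+2 = 4 ballots, Theta on 15. Theta wins 15–4.
Theta defeats every rival head-to-head and is the Condorcet winner.

Theta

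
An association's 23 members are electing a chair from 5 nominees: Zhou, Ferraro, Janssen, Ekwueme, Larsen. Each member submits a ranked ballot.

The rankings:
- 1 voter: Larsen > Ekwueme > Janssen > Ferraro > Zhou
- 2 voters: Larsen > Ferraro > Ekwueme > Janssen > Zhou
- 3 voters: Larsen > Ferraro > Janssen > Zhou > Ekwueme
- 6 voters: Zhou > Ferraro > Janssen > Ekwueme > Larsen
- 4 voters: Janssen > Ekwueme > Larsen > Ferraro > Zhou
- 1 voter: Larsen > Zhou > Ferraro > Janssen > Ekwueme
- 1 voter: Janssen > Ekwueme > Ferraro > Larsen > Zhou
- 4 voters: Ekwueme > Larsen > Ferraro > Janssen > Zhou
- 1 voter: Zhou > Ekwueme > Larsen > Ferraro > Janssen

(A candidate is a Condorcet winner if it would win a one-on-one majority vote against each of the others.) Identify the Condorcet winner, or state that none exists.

Pairwise majorities:
Zhou vs Ferraro: 8 to 15, Ferraro.
Zhou–Janssen: Janssen 15–8.
Zhou vs Ekwueme: 11 to 12, Ekwueme.
Zhou–Larsen: Larsen 16–7.
Ferraro vs Janssen: Ferraro, 17–6.
Ferraro vs Ekwueme: Ferraro, 12–11.
Ferraro vs Larsen: Ferraro preferred on 6+1 = 7 ballots; Larsen wins 16–7.
Janssen vs Ekwueme: 15 to 8, Janssen.
Janssen vs Larsen: Janssen preferred on 6+4+1 = 11 ballots; Larsen wins 12–11.
Ekwueme vs Larsen: 16 to 7, Ekwueme.
No candidate is unbeaten: Zhou loses to Ferraro; Ferraro loses to Larsen; Janssen loses to Ferraro; Ekwueme loses to Ferraro; Larsen loses to Ekwueme. In particular Ferraro > Ekwueme > Larsen > Ferraro is a majority cycle — no Condorcet winner exists.

none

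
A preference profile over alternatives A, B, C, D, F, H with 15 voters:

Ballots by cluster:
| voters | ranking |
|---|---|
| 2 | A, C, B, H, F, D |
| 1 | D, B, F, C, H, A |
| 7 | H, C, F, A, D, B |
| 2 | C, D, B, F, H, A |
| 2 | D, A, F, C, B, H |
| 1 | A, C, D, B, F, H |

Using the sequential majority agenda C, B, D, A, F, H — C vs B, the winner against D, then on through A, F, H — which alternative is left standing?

C

Round 1: C vs B — 14–1, C advances.
Round 2: C vs D — 12–3, C advances.
Round 3: C vs A — 10–5, C advances.
Round 4: C vs F — 12–3, C advances.
Round 5: C vs H — 8–7, C advances.
C survives the agenda.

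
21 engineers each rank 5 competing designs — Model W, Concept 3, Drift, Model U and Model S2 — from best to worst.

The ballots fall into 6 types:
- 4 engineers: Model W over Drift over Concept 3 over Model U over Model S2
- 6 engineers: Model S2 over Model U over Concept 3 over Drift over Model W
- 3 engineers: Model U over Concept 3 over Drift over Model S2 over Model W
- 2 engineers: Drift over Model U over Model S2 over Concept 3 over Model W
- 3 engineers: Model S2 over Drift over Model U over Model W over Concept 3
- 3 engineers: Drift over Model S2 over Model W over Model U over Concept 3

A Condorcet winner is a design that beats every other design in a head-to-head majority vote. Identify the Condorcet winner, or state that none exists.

Pairwise majorities:
Model W–Concept 3: Concept 3 11–10.
Model W vs Drift: 4 to 17, Drift.
Model W vs Model U: Model W preferred on 4+3 = 7 ballots; Model U wins 14–7.
Model W vs Model S2: 4 for Model W, 17 for Model S2 — Model S2 by 17–4.
Concept 3 vs Drift: Drift, 12–9.
Concept 3–Model U: Model U 17–4.
Concept 3–Model S2: Model S2 14–7.
Drift vs Model U: Drift wins 12–9.
Drift vs Model S2: Drift, 12–9.
Model U vs Model S2: Model U preferred on 4+3+2 = 9 ballots; Model S2 wins 12–9.
Drift wins every pairwise contest, so Drift is the Condorcet winner.

Drift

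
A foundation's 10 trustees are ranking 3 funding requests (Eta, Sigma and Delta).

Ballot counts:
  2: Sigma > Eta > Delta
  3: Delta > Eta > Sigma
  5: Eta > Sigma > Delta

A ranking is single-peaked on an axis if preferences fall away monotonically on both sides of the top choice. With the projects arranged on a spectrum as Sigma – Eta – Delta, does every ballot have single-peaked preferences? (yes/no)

Axis positions: Sigma=1, Eta=2, Delta=3.
Group 1 (peak Sigma at position 1): ranking walks positions 1-2-3, expanding outward from the peak — single-peaked.
Group 2 (peak Delta at position 3): ranking walks positions 3-2-1, expanding outward from the peak — single-peaked.
Group 3 (peak Eta at position 2): ranking walks positions 2-1-3, expanding outward from the peak — single-peaked.
Every ranking is single-peaked on this axis.

yes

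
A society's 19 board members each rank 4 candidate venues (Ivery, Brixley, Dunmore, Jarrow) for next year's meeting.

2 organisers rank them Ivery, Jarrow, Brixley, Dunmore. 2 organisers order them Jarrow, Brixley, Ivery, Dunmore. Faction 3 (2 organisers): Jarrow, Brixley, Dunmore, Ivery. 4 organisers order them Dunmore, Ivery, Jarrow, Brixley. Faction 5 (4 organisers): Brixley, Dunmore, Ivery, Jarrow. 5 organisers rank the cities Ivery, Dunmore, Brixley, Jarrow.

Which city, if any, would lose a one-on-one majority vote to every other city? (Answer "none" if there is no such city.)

none

Head-to-head results (19 organisers):
Ivery vs Brixley: Ivery is ranked higher on 2+4+5 = 11 ballots, Brixley on 8. Ivery wins 11–8.
Ivery vs Dunmore: 2+2+5 = 9 for Ivery, 10 for Dunmore — Dunmore by 10–9.
Ivery vs Jarrow: 2+4+4+5 = 15 for Ivery, 4 for Jarrow — Ivery by 15–4.
Brixley vs Dunmore: Brixley wins 10–9.
Brixley vs Jarrow: Jarrow, 10–9.
Dunmore–Jarrow: Dunmore 13–6.
Every city wins at least one matchup (Ivery beats Brixley; Brixley beats Dunmore; Dunmore beats Ivery; Jarrow beats Brixley), so there is no Condorcet loser.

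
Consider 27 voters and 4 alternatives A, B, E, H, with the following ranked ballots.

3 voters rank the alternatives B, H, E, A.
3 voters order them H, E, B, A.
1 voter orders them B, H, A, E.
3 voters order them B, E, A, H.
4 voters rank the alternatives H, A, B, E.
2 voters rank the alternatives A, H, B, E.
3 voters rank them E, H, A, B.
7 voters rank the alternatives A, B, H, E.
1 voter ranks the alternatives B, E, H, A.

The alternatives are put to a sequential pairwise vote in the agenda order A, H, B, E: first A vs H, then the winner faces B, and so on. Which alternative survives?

B

Round 1: A vs H — 12–15, H advances.
Round 2: H vs B — 12–15, B advances.
Round 3: B vs E — 21–6, B advances.
B survives the agenda.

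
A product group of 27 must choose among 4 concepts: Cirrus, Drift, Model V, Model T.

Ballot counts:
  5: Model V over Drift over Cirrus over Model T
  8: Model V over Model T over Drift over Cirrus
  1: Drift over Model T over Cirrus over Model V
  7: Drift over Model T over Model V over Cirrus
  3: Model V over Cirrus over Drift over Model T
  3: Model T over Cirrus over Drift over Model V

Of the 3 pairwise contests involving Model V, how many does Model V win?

Model V against each rival (27 engineers):
Model V vs Cirrus: Model V, 23–4.
Model V vs Drift: Model V, 16–11.
Model V vs Model T: 5+8+3 = 16 for Model V, 11 for Model T — Model V by 16–11.
Model V beats Cirrus, Drift, Model T — 3 pairwise wins.

3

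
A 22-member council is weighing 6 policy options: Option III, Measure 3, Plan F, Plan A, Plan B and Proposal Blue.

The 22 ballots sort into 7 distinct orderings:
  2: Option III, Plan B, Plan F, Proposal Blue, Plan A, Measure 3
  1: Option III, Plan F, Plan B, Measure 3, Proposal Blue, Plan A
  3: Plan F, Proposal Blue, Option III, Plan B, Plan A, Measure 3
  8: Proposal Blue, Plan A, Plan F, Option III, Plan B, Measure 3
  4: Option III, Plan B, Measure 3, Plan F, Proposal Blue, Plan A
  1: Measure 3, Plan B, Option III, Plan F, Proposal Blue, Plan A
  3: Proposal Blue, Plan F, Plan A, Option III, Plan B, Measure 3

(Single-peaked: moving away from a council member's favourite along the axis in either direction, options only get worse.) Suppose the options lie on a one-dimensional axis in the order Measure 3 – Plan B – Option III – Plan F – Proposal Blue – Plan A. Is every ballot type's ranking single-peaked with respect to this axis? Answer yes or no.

Axis positions: Measure 3=1, Plan B=2, Option III=3, Plan F=4, Proposal Blue=5, Plan A=6.
Ballot type 1 (peak Option III at position 3): ranking walks positions 3-2-4-5-6-1, expanding outward from the peak — single-peaked.
Ballot type 2 (peak Option III at position 3): ranking walks positions 3-4-2-1-5-6, expanding outward from the peak — single-peaked.
Ballot type 3 (peak Plan F at position 4): ranking walks positions 4-5-3-2-6-1, expanding outward from the peak — single-peaked.
Ballot type 4 (peak Proposal Blue at position 5): ranking walks positions 5-6-4-3-2-1, expanding outward from the peak — single-peaked.
Ballot type 5 (peak Option III at position 3): ranking walks positions 3-2-1-4-5-6, expanding outward from the peak — single-peaked.
Ballot type 6 (peak Measure 3 at position 1): ranking walks positions 1-2-3-4-5-6, expanding outward from the peak — single-peaked.
Ballot type 7 (peak Proposal Blue at position 5): ranking walks positions 5-4-6-3-2-1, expanding outward from the peak — single-peaked.
Every ranking is single-peaked on this axis.

yes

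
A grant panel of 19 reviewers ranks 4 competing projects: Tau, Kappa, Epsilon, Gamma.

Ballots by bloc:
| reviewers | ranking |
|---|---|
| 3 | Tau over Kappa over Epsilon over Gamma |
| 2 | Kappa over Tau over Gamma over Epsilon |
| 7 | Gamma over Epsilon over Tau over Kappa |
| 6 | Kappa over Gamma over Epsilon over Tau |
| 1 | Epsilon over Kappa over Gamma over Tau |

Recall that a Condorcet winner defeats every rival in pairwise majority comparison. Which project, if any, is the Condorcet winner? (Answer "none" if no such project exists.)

Pairwise majorities:
Tau–Kappa: Tau 10–9.
Tau vs Epsilon: Epsilon, 14–5.
Tau vs Gamma: Gamma wins 14–5.
Kappa–Epsilon: Kappa 11–8.
Kappa vs Gamma: Kappa, 12–7.
Epsilon vs Gamma: Gamma, 15–4.
Each project drops at least one matchup (Tau loses to Epsilon; Kappa loses to Tau; Epsilon loses to Kappa; Gamma loses to Kappa); the cycle Tau → Kappa → Epsilon → Tau rules out a Condorcet winner.

none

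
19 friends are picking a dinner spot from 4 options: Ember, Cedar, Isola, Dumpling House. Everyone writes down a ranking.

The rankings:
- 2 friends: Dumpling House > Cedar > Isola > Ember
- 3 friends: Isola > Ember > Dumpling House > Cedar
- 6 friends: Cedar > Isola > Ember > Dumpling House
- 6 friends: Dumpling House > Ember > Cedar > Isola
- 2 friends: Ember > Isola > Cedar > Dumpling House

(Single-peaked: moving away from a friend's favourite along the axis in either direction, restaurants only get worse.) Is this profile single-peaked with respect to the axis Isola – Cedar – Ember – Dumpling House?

no

Axis positions: Isola=1, Cedar=2, Ember=3, Dumpling House=4.
Faction 1: ranking walks positions 4-2-1-3; Cedar is ranked above Ember even though Ember lies between Cedar and the peak Dumpling House on the axis — preferences dip and rise again. Not single-peaked.
Faction 2: ranking walks positions 1-3-4-2; Ember is ranked above Cedar even though Cedar lies between Ember and the peak Isola on the axis — preferences dip and rise again. Not single-peaked.
Faction 3 (peak Cedar at position 2): ranking walks positions 2-1-3-4, expanding outward from the peak — single-peaked.
Faction 4 (peak Dumpling House at position 4): ranking walks positions 4-3-2-1, expanding outward from the peak — single-peaked.
Faction 5: ranking walks positions 3-1-2-4; Isola is ranked above Cedar even though Cedar lies between Isola and the peak Ember on the axis — preferences dip and rise again. Not single-peaked.
Faction 1 violates single-peakedness, so the profile is not single-peaked on this axis.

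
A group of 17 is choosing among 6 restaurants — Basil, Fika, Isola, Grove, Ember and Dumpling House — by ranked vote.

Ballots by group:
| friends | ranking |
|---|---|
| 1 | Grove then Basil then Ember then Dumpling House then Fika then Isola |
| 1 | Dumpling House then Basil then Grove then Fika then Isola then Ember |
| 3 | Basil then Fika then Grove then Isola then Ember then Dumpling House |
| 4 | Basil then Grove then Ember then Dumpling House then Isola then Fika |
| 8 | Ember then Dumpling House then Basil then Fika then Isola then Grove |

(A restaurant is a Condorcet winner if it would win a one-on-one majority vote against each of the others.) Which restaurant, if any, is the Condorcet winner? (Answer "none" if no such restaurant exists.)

Head-to-head results (17 friends):
Basil vs Fika: Basil, 17–0.
Basil–Isola: Basil 17–0.
Basil–Grove: Basil 16–1.
Basil–Ember: Basil 9–8.
Basil vs Dumpling House: Dumpling House wins 9–8.
Fika–Isola: Fika 13–4.
Fika–Grove: Fika 11–6.
Fika–Ember: Ember 13–4.
Fika vs Dumpling House: Dumpling House, 14–3.
Isola–Grove: Grove 9–8.
Isola vs Ember: Ember, 13–4.
Isola–Dumpling House: Dumpling House 14–3.
Grove vs Ember: Grove, 9–8.
Grove vs Dumpling House: Dumpling House, 9–8.
Ember–Dumpling House: Ember 16–1.
Every restaurant loses at least once (Basil loses to Dumpling House; Fika loses to Basil; Isola loses to Basil; Grove loses to Basil; Ember loses to Basil; Dumpling House loses to Ember). The majority relation contains the cycle Basil beats Ember beats Dumpling House beats Basil, so there is no Condorcet winner.

none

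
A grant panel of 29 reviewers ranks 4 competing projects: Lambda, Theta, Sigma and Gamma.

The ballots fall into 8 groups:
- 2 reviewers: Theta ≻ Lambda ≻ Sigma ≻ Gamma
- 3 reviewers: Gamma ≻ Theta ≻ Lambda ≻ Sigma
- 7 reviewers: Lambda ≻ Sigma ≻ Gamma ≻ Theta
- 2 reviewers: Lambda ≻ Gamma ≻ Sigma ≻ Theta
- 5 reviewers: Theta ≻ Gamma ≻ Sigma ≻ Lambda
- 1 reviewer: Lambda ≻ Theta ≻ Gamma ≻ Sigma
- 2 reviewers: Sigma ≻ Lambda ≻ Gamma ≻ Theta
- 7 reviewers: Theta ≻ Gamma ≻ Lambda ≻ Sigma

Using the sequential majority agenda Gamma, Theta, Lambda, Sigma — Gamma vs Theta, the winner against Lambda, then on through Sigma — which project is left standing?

Round 1: Gamma vs Theta — 14–15, Theta advances.
Round 2: Theta vs Lambda — 17–12, Theta advances.
Round 3: Theta vs Sigma — 18–11, Theta advances.
Theta survives the agenda.

Theta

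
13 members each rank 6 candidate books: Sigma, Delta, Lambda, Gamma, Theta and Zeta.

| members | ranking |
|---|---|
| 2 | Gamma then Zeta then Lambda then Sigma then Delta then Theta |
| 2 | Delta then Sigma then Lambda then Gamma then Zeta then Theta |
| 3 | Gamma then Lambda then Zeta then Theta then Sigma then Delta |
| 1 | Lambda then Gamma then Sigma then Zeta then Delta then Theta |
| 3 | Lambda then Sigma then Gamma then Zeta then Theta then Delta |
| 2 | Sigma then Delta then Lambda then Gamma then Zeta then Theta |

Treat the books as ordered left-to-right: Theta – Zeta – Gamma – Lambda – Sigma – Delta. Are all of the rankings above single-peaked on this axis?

yes

Axis positions: Theta=1, Zeta=2, Gamma=3, Lambda=4, Sigma=5, Delta=6.
Group 1 (peak Gamma at position 3): ranking walks positions 3-2-4-5-6-1, expanding outward from the peak — single-peaked.
Group 2 (peak Delta at position 6): ranking walks positions 6-5-4-3-2-1, expanding outward from the peak — single-peaked.
Group 3 (peak Gamma at position 3): ranking walks positions 3-4-2-1-5-6, expanding outward from the peak — single-peaked.
Group 4 (peak Lambda at position 4): ranking walks positions 4-3-5-2-6-1, expanding outward from the peak — single-peaked.
Group 5 (peak Lambda at position 4): ranking walks positions 4-5-3-2-1-6, expanding outward from the peak — single-peaked.
Group 6 (peak Sigma at position 5): ranking walks positions 5-6-4-3-2-1, expanding outward from the peak — single-peaked.
Every ranking is single-peaked on this axis.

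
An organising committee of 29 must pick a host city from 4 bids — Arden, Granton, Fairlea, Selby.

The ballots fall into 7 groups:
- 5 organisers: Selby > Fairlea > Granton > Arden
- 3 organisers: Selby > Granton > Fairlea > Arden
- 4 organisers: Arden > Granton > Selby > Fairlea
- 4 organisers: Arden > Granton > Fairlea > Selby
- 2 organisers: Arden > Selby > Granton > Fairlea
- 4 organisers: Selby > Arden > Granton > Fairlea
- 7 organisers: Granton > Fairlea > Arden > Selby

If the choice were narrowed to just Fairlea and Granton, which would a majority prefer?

Ballots ranking Fairlea above Granton: 5.
Ballots ranking Granton above Fairlea: 29 − 5 = 24.
Granton wins the head-to-head 24–5.

Granton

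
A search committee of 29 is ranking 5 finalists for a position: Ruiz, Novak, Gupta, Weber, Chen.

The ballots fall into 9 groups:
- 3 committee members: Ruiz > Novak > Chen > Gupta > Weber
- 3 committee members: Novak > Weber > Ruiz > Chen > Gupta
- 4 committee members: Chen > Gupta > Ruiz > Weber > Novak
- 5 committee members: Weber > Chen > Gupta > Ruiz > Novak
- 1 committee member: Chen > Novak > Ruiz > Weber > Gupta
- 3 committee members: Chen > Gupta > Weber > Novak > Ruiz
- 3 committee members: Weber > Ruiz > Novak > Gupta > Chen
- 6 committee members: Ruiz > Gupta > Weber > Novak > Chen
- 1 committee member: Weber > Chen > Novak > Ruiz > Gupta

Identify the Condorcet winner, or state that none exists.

Pairwise majorities:
Ruiz vs Novak: Ruiz wins 21–8.
Ruiz vs Gupta: Ruiz, 17–12.
Ruiz vs Weber: Weber, 15–14.
Ruiz vs Chen: Ruiz, 15–14.
Novak vs Gupta: Gupta, 18–11.
Novak vs Weber: Weber wins 22–7.
Novak–Chen: Novak 15–14.
Gupta–Weber: Gupta 16–13.
Gupta–Chen: Chen 20–9.
Weber vs Chen: Weber, 18–11.
No candidate is unbeaten: Ruiz loses to Weber; Novak loses to Ruiz; Gupta loses to Ruiz; Weber loses to Gupta; Chen loses to Ruiz. In particular Ruiz > Gupta > Weber > Ruiz is a majority cycle — no Condorcet winner exists.

none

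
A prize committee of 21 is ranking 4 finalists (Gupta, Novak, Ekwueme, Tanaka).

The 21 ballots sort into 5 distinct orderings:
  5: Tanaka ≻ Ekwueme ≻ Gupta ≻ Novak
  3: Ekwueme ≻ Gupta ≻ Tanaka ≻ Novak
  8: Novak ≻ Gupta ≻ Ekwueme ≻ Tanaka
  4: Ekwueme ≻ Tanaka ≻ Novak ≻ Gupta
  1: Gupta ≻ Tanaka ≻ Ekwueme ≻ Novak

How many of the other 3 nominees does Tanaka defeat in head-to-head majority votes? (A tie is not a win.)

1

Tanaka against each rival (21 jurors):
Tanaka vs Gupta: Gupta wins 12–9.
Tanaka vs Novak: 5+3+4+1 = 13 for Tanaka, 8 for Novak — Tanaka by 13–8.
Tanaka–Ekwueme: Ekwueme 15–6.
Tanaka beats Novak; loses to Gupta, Ekwueme — 1 pairwise win.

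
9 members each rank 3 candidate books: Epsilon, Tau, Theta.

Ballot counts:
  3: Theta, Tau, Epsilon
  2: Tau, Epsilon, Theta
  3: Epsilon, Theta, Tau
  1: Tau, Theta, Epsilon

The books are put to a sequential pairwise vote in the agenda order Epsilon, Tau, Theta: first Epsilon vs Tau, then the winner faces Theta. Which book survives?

Theta

Round 1: Epsilon vs Tau — 3–6, Tau advances.
Round 2: Tau vs Theta — 3–6, Theta advances.
Theta survives the agenda.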